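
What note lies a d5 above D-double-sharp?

A#

A fifth above D lands on the letter A.
A diminished fifth spans 6 semitones, so D## moves to pitch class 10. On the letter A that is A#.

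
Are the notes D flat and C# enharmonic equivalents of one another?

Db is pitch class 1; C# is pitch class 1.
All spellings map to pitch class 1, so they are enharmonically equivalent.

Yes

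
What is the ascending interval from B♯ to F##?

perfect fifth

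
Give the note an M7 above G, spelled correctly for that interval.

G up a major seventh is F#, so the target letter is F.
From G, a major seventh is 11 semitones up: F#.

F#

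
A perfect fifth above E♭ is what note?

E up a perfect fifth is B, so the target letter is B.
From Eb, a perfect fifth is 7 semitones up: Bb.

Bb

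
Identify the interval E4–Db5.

The letter names run E→D, a span of 6 letter steps, so the interval is some kind of seventh.
E to Db is 9 semitones. A major seventh is 11, so 9 makes it diminished.

diminished seventh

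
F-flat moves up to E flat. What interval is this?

major seventh

The letter names run F→E, a span of 6 letter steps, so the interval is some kind of seventh.
Fb to Eb is 11 semitones. A major seventh is 11, so 11 makes it major.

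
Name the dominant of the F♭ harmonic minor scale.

Degree 5 takes the letter 4 steps above F, which is C.
In harmonic minor, degree 5 sits 7 semitones above the tonic. Fb + 7 semitones is pitch class 11, spelled on C as Cb.

Cb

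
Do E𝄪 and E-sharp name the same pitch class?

No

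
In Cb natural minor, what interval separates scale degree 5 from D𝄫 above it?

diminished fifth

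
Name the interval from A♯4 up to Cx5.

The letter names run A→C, a span of 2 letter steps, so the interval is some kind of third.
A# to C## is 4 semitones. A major third is 4, so 4 makes it major.

major third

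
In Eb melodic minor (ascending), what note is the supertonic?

F

Degree 2 takes the letter 1 step above E, which is F.
In melodic minor (ascending), degree 2 sits 2 semitones above the tonic. Eb + 2 semitones is pitch class 5, spelled on F as F.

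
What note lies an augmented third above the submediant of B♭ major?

The submediant of Bb major is G.
An augmented third (5 semitones) above G lands on the letter B, giving B#.

B#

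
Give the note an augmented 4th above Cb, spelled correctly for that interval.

F

A fourth above C lands on the letter F.
An augmented fourth spans 6 semitones, so Cb moves to pitch class 5. On the letter F that is F.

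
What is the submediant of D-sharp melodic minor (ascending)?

B#

The D# melodic minor (ascending) scale runs D# E# F# G# A# B# C##.
Degree 6 is B#.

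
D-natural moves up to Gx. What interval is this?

doubly augmented fourth

Counting letters D–E–F–G gives a fourth.
D→G## = 7 semitones, 2 wider than the perfect fourth (5), so doubly augmented.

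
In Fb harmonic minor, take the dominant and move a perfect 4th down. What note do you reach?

The dominant of Fb harmonic minor is Cb.
A perfect fourth (5 semitones) below Cb lands on the letter G, giving Gb.

Gb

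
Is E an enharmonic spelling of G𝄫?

Two spellings are enharmonically equivalent only if they share a pitch class.
Here E → 4, Gbb → 5; 4 ≠ 5, so they are not.

No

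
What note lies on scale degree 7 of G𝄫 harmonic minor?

Degree 7 takes the letter 6 steps above G, which is F.
In harmonic minor, degree 7 sits 11 semitones above the tonic. Gbb + 11 semitones is pitch class 4, spelled on F as Fb.

Fb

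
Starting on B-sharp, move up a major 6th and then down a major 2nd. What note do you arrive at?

A major sixth up from B# is G## (letter G, 9 semitones up).
A major second down from G## is F## (letter F, 2 semitones down).

F##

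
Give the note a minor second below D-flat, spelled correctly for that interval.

D down a major second is C, so the target letter is C.
From Db, a minor second is 1 semitone down: C.

C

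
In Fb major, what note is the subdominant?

Bbb

Degree 4 takes the letter 3 steps above F, which is B.
In major, degree 4 sits 5 semitones above the tonic. Fb + 5 semitones is pitch class 9, spelled on B as Bbb.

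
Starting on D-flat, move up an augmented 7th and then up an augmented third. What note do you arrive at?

An augmented seventh up from Db is C# (letter C, 12 semitones up).
An augmented third up from C# is E## (letter E, 5 semitones up).

E##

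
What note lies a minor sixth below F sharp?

A#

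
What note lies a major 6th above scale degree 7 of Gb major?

Scale degree 7 of Gb major is F.
A major sixth (9 semitones) above F lands on the letter D, giving D.

D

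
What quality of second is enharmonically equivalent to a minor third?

augmented

A minor third spans 3 semitones.
A second spanning 3 semitones is augmented (the major second is 2).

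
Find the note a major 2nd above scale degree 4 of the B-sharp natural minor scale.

F##

Scale degree 4 of B# natural minor is E#.
A major second (2 semitones) above E# lands on the letter F, giving F##.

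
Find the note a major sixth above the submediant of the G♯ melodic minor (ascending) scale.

C##

The submediant of G# melodic minor (ascending) is E#.
A major sixth (9 semitones) above E# lands on the letter C, giving C##.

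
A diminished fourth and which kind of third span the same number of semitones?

A diminished fourth spans 4 semitones.
A third spanning 4 semitones is major (the major third is 4).

major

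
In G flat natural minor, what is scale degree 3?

Bbb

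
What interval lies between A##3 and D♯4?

diminished fourth

Counting letters A–B–C–D gives a fourth.
A##→D# = 4 semitones, 1 narrower than the perfect fourth (5), so diminished.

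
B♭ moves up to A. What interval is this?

major seventh

The letter names run B→A, a span of 6 letter steps, so the interval is some kind of seventh.
Bb to A is 11 semitones. A major seventh is 11, so 11 makes it major.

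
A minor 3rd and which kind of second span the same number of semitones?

A minor third spans 3 semitones.
A second spanning 3 semitones is augmented (the major second is 2).

augmented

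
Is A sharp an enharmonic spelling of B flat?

A# is pitch class 10; Bb is pitch class 10.
All spellings map to pitch class 10, so they are enharmonically equivalent.

Yes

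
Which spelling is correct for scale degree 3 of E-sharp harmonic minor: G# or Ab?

G#

Each scale degree takes a distinct letter name. Degree 3 of a scale on E must use the letter G.
G# and Ab are enharmonically the same pitch, but only G# uses the letter G, so it is the correct spelling here.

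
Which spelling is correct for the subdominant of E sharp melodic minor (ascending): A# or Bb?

A#

Each scale degree takes a distinct letter name. Degree 4 of a scale on E must use the letter A.
A# and Bb are enharmonically the same pitch, but only A# uses the letter A, so it is the correct spelling here.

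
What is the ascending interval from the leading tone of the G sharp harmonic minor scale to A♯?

minor third

The leading tone of G# harmonic minor is F##.
F## up to A#: letters F→A make it a third; 3 semitones makes it minor.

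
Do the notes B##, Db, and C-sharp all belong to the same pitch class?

B## = pitch class 1 and Db = pitch class 1 and C# = pitch class 1 — the same pitch class, so they are enharmonic equivalents.

Yes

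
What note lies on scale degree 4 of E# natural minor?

Degree 4 takes the letter 3 steps above E, which is A.
In natural minor, degree 4 sits 5 semitones above the tonic. E# + 5 semitones is pitch class 10, spelled on A as A#.

A#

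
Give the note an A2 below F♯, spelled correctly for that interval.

Eb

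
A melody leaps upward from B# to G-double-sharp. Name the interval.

major sixth

The letter names run B→G, a span of 5 letter steps, so the interval is some kind of sixth.
B# to G## is 9 semitones. A major sixth is 9, so 9 makes it major.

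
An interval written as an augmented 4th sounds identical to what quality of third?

An augmented fourth spans 6 semitones.
A third spanning 6 semitones is doubly augmented (the major third is 4).

doubly augmented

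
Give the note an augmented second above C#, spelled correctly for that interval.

A second above C lands on the letter D.
An augmented second spans 3 semitones, so C# moves to pitch class 4. On the letter D that is D##.

D##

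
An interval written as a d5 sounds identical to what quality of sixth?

A diminished fifth spans 6 semitones.
A sixth spanning 6 semitones is doubly diminished (the major sixth is 9).

doubly diminished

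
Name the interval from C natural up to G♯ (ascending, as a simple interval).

augmented fifth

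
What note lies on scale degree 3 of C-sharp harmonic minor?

Degree 3 takes the letter 2 steps above C, which is E.
In harmonic minor, degree 3 sits 3 semitones above the tonic. C# + 3 semitones is pitch class 4, spelled on E as E.

E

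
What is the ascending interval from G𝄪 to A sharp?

Counting letters G–A gives a second.
G##→A# = 1 semitone, 1 narrower than the major second (2), so minor.

minor second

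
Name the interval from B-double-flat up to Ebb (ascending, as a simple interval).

perfect fourth

Counting letters B–C–D–E gives a fourth.
Bbb→Ebb = 5 semitones, exactly the perfect fourth.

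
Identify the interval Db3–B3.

augmented sixth

The letter names run D→B, a span of 5 letter steps, so the interval is some kind of sixth.
Db to B is 10 semitones. A major sixth is 9, so 10 makes it augmented.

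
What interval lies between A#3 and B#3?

major second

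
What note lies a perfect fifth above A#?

A fifth above A lands on the letter E.
A perfect fifth spans 7 semitones, so A# moves to pitch class 5. On the letter E that is E#.

E#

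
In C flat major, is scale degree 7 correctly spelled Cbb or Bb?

Bb

Each scale degree takes a distinct letter name. Degree 7 of a scale on C must use the letter B.
Bb and Cbb are enharmonically the same pitch, but only Bb uses the letter B, so it is the correct spelling here.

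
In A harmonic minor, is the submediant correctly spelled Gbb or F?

Each scale degree takes a distinct letter name. Degree 6 of a scale on A must use the letter F.
F and Gbb are enharmonically the same pitch, but only F uses the letter F, so it is the correct spelling here.

F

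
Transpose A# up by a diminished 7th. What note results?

A seventh above A lands on the letter G.
A diminished seventh spans 9 semitones, so A# moves to pitch class 7. On the letter G that is G.

G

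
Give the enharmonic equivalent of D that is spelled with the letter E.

Ebb

D is pitch class 2. The letter E alone is pitch class 4.
To reach pitch class 2 from E requires an offset of -2 semitones, i.e. double flat: Ebb.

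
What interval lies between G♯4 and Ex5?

augmented sixth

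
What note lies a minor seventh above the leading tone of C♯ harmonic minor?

A#

The leading tone of C# harmonic minor is B#.
A minor seventh (10 semitones) above B# lands on the letter A, giving A#.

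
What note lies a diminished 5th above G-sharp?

D

G up a perfect fifth is D, so the target letter is D.
From G#, a diminished fifth is 6 semitones up: D.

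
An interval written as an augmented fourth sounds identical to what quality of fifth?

An augmented fourth spans 6 semitones.
A fifth spanning 6 semitones is diminished (the perfect fifth is 7).

diminished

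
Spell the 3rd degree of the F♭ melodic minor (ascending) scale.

Degree 3 takes the letter 2 steps above F, which is A.
In melodic minor (ascending), degree 3 sits 3 semitones above the tonic. Fb + 3 semitones is pitch class 7, spelled on A as Abb.

Abb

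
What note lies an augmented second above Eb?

E up a major second is F#, so the target letter is F.
From Eb, an augmented second is 3 semitones up: F#.

F#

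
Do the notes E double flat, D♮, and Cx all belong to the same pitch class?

Ebb is pitch class 2; D is pitch class 2; C## is pitch class 2.
All spellings map to pitch class 2, so they are enharmonically equivalent.

Yes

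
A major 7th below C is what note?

Db

A seventh below C lands on the letter D.
A major seventh spans 11 semitones, so C moves to pitch class 1. On the letter D that is Db.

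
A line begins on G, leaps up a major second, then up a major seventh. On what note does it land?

A major second up from G is A (letter A, 2 semitones up).
A major seventh up from A is G# (letter G, 11 semitones up).

G#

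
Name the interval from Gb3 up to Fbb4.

Counting letters G–A–B–C–D–E–F gives a seventh.
Gb→Fbb = 9 semitones, 2 narrower than the major seventh (11), so diminished.

diminished seventh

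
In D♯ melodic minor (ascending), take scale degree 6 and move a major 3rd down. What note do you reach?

G#

Scale degree 6 of D# melodic minor (ascending) is B#.
A major third (4 semitones) below B# lands on the letter G, giving G#.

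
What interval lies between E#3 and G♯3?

minor third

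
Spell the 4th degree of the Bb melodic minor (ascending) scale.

Eb

Degree 4 takes the letter 3 steps above B, which is E.
In melodic minor (ascending), degree 4 sits 5 semitones above the tonic. Bb + 5 semitones is pitch class 3, spelled on E as Eb.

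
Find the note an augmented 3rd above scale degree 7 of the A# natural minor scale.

Scale degree 7 of A# natural minor is G#.
An augmented third (5 semitones) above G# lands on the letter B, giving B##.

B##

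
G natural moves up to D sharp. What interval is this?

augmented fifth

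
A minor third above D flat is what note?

A third above D lands on the letter F.
A minor third spans 3 semitones, so Db moves to pitch class 4. On the letter F that is Fb.

Fb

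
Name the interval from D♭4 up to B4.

augmented sixth

Counting letters D–E–F–G–A–B gives a sixth.
Db→B = 10 semitones, 1 wider than the major sixth (9), so augmented.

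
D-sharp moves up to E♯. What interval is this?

major second

The letter names run D→E, a span of 1 letter step, so the interval is some kind of second.
D# to E# is 2 semitones. A major second is 2, so 2 makes it major.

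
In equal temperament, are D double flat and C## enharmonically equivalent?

No

Dbb is pitch class 0; C## is pitch class 2.
The pitch classes differ (0 vs. 2), so they are not enharmonic equivalents.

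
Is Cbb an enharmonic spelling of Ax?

Two spellings are enharmonically equivalent only if they share a pitch class.
Here Cbb → 10, A## → 11; 10 ≠ 11, so they are not.

No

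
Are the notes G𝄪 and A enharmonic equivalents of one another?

G## = pitch class 9 and A = pitch class 9 — the same pitch class, so they are enharmonic equivalents.

Yes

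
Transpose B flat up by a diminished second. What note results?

Cbb

B up a major second is C#, so the target letter is C.
From Bb, a diminished second is 0 semitones up: Cbb.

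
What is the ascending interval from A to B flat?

minor second

Counting letters A–B gives a second.
A→Bb = 1 semitone, 1 narrower than the major second (2), so minor.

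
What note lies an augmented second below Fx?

E

A second below F lands on the letter E.
An augmented second spans 3 semitones, so F## moves to pitch class 4. On the letter E that is E.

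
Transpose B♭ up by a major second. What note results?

C

A second above B lands on the letter C.
A major second spans 2 semitones, so Bb moves to pitch class 0. On the letter C that is C.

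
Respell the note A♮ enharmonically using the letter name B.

A is pitch class 9. The letter B alone is pitch class 11.
To reach pitch class 9 from B requires an offset of -2 semitones, i.e. double flat: Bbb.

Bbb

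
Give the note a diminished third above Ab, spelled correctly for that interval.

Cbb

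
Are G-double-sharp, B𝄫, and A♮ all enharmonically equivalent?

G## is pitch class 9; Bbb is pitch class 9; A is pitch class 9.
All spellings map to pitch class 9, so they are enharmonically equivalent.

Yes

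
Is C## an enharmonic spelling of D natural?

Yes

C## is pitch class 2; D is pitch class 2.
All spellings map to pitch class 2, so they are enharmonically equivalent.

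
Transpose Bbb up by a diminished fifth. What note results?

Fbb

A fifth above B lands on the letter F.
A diminished fifth spans 6 semitones, so Bbb moves to pitch class 3. On the letter F that is Fbb.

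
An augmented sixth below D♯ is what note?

D down a major sixth is F, so the target letter is F.
From D#, an augmented sixth is 10 semitones down: F.

F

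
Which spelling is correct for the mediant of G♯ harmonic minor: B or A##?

Each scale degree takes a distinct letter name. Degree 3 of a scale on G must use the letter B.
B and A## are enharmonically the same pitch, but only B uses the letter B, so it is the correct spelling here.

B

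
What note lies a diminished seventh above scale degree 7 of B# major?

Scale degree 7 of B# major is A##.
A diminished seventh (9 semitones) above A## lands on the letter G, giving G#.

G#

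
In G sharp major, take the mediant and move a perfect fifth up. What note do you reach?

F##

The mediant of G# major is B#.
A perfect fifth (7 semitones) above B# lands on the letter F, giving F##.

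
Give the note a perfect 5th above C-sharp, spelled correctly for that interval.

A fifth above C lands on the letter G.
A perfect fifth spans 7 semitones, so C# moves to pitch class 8. On the letter G that is G#.

G#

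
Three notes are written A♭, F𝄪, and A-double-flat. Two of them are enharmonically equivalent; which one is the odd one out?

In 12-tone equal temperament, enharmonic equivalents share a pitch class. Ab is pitch class 8; F## is pitch class 7; Abb is pitch class 7.
F## and Abb share pitch class 7, while Ab is pitch class 8.

Ab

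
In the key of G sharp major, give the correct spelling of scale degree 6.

Degree 6 takes the letter 5 steps above G, which is E.
In major, degree 6 sits 9 semitones above the tonic. G# + 9 semitones is pitch class 5, spelled on E as E#.

E#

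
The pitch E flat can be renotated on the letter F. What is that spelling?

Fbb

Plain F sits 2 semitones above Eb, so on the letter F the same pitch needs a double flat: Fbb.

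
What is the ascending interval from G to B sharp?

The letter names run G→B, a span of 2 letter steps, so the interval is some kind of third.
G to B# is 5 semitones. A major third is 4, so 5 makes it augmented.

augmented third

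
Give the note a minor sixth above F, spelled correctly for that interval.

A sixth above F lands on the letter D.
A minor sixth spans 8 semitones, so F moves to pitch class 1. On the letter D that is Db.

Db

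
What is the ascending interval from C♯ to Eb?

diminished third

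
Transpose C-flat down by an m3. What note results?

A third below C lands on the letter A.
A minor third spans 3 semitones, so Cb moves to pitch class 8. On the letter A that is Ab.

Ab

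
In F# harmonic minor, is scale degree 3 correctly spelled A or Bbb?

Each scale degree takes a distinct letter name. Degree 3 of a scale on F must use the letter A.
A and Bbb are enharmonically the same pitch, but only A uses the letter A, so it is the correct spelling here.

A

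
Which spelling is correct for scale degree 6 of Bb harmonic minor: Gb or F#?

Each scale degree takes a distinct letter name. Degree 6 of a scale on B must use the letter G.
Gb and F# are enharmonically the same pitch, but only Gb uses the letter G, so it is the correct spelling here.

Gb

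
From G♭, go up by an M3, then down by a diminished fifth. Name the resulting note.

E

A major third up from Gb is Bb (letter B, 4 semitones up).
A diminished fifth down from Bb is E (letter E, 6 semitones down).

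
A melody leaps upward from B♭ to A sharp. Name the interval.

The letter names run B→A, a span of 6 letter steps, so the interval is some kind of seventh.
Bb to A# is 12 semitones. A major seventh is 11, so 12 makes it augmented.

augmented seventh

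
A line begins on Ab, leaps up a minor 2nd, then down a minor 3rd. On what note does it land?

A minor second up from Ab is Bbb (letter B, 1 semitone up).
A minor third down from Bbb is Gb (letter G, 3 semitones down).

Gb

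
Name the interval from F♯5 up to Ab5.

Counting letters F–G–A gives a third.
F#→Ab = 2 semitones, 2 narrower than the major third (4), so diminished.

diminished third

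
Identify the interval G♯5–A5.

minor second

Counting letters G–A gives a second.
G#→A = 1 semitone, 1 narrower than the major second (2), so minor.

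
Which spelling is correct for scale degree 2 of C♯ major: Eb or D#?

D#

Each scale degree takes a distinct letter name. Degree 2 of a scale on C must use the letter D.
D# and Eb are enharmonically the same pitch, but only D# uses the letter D, so it is the correct spelling here.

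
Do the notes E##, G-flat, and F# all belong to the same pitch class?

E## = pitch class 6 and Gb = pitch class 6 and F# = pitch class 6 — the same pitch class, so they are enharmonic equivalents.

Yes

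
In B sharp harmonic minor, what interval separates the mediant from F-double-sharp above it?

The mediant of B# harmonic minor is D#.
D# up to F##: letters D→F make it a third; 4 semitones makes it major.

major third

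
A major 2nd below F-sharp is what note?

F down a major second is Eb, so the target letter is E.
From F#, a major second is 2 semitones down: E.

E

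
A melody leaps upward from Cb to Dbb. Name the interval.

minor second

The letter names run C→D, a span of 1 letter step, so the interval is some kind of second.
Cb to Dbb is 1 semitone. A major second is 2, so 1 makes it minor.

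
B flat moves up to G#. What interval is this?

augmented sixth

The letter names run B→G, a span of 5 letter steps, so the interval is some kind of sixth.
Bb to G# is 10 semitones. A major sixth is 9, so 10 makes it augmented.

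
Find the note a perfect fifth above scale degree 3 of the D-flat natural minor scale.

Cb

Scale degree 3 of Db natural minor is Fb.
A perfect fifth (7 semitones) above Fb lands on the letter C, giving Cb.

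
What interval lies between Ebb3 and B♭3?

augmented fifth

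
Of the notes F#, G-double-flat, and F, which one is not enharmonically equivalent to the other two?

F#

In 12-tone equal temperament, enharmonic equivalents share a pitch class. F# is pitch class 6; Gbb is pitch class 5; F is pitch class 5.
Gbb and F share pitch class 5, while F# is pitch class 6.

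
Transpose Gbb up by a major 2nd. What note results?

Abb

G up a major second is A, so the target letter is A.
From Gbb, a major second is 2 semitones up: Abb.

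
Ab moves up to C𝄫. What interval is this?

diminished third

The letter names run A→C, a span of 2 letter steps, so the interval is some kind of third.
Ab to Cbb is 2 semitones. A major third is 4, so 2 makes it diminished.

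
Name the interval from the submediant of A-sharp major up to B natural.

The submediant of A# major is F##.
F## up to B: letters F→B make it a fourth; 4 semitones makes it diminished.

diminished fourth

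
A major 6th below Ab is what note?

Cb

A down a major sixth is C, so the target letter is C.
From Ab, a major sixth is 9 semitones down: Cb.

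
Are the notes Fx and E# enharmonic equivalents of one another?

No

Two spellings are enharmonically equivalent only if they share a pitch class.
Here F## → 7, E# → 5; 5 ≠ 7, so they are not.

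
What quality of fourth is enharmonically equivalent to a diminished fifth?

A diminished fifth spans 6 semitones.
A fourth spanning 6 semitones is augmented (the perfect fourth is 5).

augmented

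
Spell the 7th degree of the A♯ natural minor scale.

G#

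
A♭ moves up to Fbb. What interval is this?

diminished sixth

Counting letters A–B–C–D–E–F gives a sixth.
Ab→Fbb = 7 semitones, 2 narrower than the major sixth (9), so diminished.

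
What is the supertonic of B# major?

Degree 2 takes the letter 1 step above B, which is C.
In major, degree 2 sits 2 semitones above the tonic. B# + 2 semitones is pitch class 2, spelled on C as C##.

C##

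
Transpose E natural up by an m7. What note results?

E up a major seventh is D#, so the target letter is D.
From E, a minor seventh is 10 semitones up: D.

D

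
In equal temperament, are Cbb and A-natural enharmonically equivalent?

No

Two spellings are enharmonically equivalent only if they share a pitch class.
Here Cbb → 10, A → 9; 9 ≠ 10, so they are not.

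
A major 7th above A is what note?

A up a major seventh is G#, so the target letter is G.
From A, a major seventh is 11 semitones up: G#.

G#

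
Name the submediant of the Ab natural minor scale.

Degree 6 takes the letter 5 steps above A, which is F.
In natural minor, degree 6 sits 8 semitones above the tonic. Ab + 8 semitones is pitch class 4, spelled on F as Fb.

Fb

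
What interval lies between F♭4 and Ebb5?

Counting letters F–G–A–B–C–D–E gives a seventh.
Fb→Ebb = 10 semitones, 1 narrower than the major seventh (11), so minor.

minor seventh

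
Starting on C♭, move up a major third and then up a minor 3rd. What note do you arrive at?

A major third up from Cb is Eb (letter E, 4 semitones up).
A minor third up from Eb is Gb (letter G, 3 semitones up).

Gb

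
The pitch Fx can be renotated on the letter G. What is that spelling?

F## is pitch class 7. The letter G alone is pitch class 7.
Pitch class 7 on G needs no accidental: G.

G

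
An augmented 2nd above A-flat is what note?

A second above A lands on the letter B.
An augmented second spans 3 semitones, so Ab moves to pitch class 11. On the letter B that is B.

B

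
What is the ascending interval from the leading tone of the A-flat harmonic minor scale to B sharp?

augmented third

The leading tone of Ab harmonic minor is G.
G up to B#: letters G→B make it a third; 5 semitones makes it augmented.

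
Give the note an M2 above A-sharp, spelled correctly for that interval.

A second above A lands on the letter B.
A major second spans 2 semitones, so A# moves to pitch class 0. On the letter B that is B#.

B#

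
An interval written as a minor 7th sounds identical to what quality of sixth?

A minor seventh spans 10 semitones.
A sixth spanning 10 semitones is augmented (the major sixth is 9).

augmented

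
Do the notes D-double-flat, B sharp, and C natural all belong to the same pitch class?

Dbb = pitch class 0 and B# = pitch class 0 and C = pitch class 0 — the same pitch class, so they are enharmonic equivalents.

Yes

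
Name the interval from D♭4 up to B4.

Counting letters D–E–F–G–A–B gives a sixth.
Db→B = 10 semitones, 1 wider than the major sixth (9), so augmented.

augmented sixth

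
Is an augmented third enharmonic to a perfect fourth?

Yes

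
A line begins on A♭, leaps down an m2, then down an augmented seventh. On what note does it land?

A minor second down from Ab is G (letter G, 1 semitone down).
An augmented seventh down from G is Abb (letter A, 12 semitones down).

Abb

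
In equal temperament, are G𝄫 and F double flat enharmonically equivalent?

No

Gbb is pitch class 5; Fbb is pitch class 3.
The pitch classes differ (5 vs. 3), so they are not enharmonic equivalents.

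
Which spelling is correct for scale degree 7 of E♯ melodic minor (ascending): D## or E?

D##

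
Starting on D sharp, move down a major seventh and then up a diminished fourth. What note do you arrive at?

Ab

A major seventh down from D# is E (letter E, 11 semitones down).
A diminished fourth up from E is Ab (letter A, 4 semitones up).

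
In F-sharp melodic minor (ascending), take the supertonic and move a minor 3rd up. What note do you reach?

The supertonic of F# melodic minor (ascending) is G#.
A minor third (3 semitones) above G# lands on the letter B, giving B.

B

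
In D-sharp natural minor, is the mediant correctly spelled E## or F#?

F#

Each scale degree takes a distinct letter name. Degree 3 of a scale on D must use the letter F.
F# and E## are enharmonically the same pitch, but only F# uses the letter F, so it is the correct spelling here.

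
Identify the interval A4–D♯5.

augmented fourth

Counting letters A–B–C–D gives a fourth.
A→D# = 6 semitones, 1 wider than the perfect fourth (5), so augmented.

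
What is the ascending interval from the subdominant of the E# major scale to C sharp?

minor third

The subdominant of E# major is A#.
A# up to C#: letters A→C make it a third; 3 semitones makes it minor.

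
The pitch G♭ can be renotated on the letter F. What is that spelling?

F#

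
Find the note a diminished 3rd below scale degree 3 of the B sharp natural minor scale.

B##

Scale degree 3 of B# natural minor is D#.
A diminished third (2 semitones) below D# lands on the letter B, giving B##.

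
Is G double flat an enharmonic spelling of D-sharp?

No

Gbb is pitch class 5; D# is pitch class 3.
The pitch classes differ (5 vs. 3), so they are not enharmonic equivalents.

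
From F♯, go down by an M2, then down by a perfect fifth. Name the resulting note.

A

A major second down from F# is E (letter E, 2 semitones down).
A perfect fifth down from E is A (letter A, 7 semitones down).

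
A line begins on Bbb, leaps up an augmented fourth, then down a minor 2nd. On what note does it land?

D

An augmented fourth up from Bbb is Eb (letter E, 6 semitones up).
A minor second down from Eb is D (letter D, 1 semitone down).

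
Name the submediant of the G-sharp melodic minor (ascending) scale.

Degree 6 takes the letter 5 steps above G, which is E.
In melodic minor (ascending), degree 6 sits 9 semitones above the tonic. G# + 9 semitones is pitch class 5, spelled on E as E#.

E#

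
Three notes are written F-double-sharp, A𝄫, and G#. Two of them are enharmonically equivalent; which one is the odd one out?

In 12-tone equal temperament, enharmonic equivalents share a pitch class. F## is pitch class 7; Abb is pitch class 7; G# is pitch class 8.
F## and Abb share pitch class 7, while G# is pitch class 8.

G#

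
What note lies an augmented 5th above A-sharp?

E##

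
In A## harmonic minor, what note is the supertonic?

B##

Degree 2 takes the letter 1 step above A, which is B.
In harmonic minor, degree 2 sits 2 semitones above the tonic. A## + 2 semitones is pitch class 1, spelled on B as B##.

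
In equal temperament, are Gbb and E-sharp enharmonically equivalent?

Gbb is pitch class 5; E# is pitch class 5.
All spellings map to pitch class 5, so they are enharmonically equivalent.

Yes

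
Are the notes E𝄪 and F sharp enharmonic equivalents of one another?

E## is pitch class 6; F# is pitch class 6.
All spellings map to pitch class 6, so they are enharmonically equivalent.

Yes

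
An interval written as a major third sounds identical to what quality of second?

doubly augmented

A major third spans 4 semitones.
A second spanning 4 semitones is doubly augmented (the major second is 2).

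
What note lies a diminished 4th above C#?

A fourth above C lands on the letter F.
A diminished fourth spans 4 semitones, so C# moves to pitch class 5. On the letter F that is F.

F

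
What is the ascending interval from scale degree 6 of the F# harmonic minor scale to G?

Scale degree 6 of F# harmonic minor is D.
D up to G: letters D→G make it a fourth; 5 semitones makes it perfect.

perfect fourth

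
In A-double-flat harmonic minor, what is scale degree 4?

Dbb

The Abb harmonic minor scale runs Abb Bbb Cbb Dbb Ebb Fbb Gb.
Degree 4 is Dbb.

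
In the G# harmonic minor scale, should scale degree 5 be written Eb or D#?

D#

Each scale degree takes a distinct letter name. Degree 5 of a scale on G must use the letter D.
D# and Eb are enharmonically the same pitch, but only D# uses the letter D, so it is the correct spelling here.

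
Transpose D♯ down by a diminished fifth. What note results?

G##

A fifth below D lands on the letter G.
A diminished fifth spans 6 semitones, so D# moves to pitch class 9. On the letter G that is G##.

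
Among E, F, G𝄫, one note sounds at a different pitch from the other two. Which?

In 12-tone equal temperament, enharmonic equivalents share a pitch class. E is pitch class 4; F is pitch class 5; Gbb is pitch class 5.
F and Gbb share pitch class 5, while E is pitch class 4.

E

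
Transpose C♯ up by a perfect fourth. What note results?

F#

A fourth above C lands on the letter F.
A perfect fourth spans 5 semitones, so C# moves to pitch class 6. On the letter F that is F#.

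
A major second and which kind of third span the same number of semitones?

diminished

A major second spans 2 semitones.
A third spanning 2 semitones is diminished (the major third is 4).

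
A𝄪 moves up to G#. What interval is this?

diminished seventh

Counting letters A–B–C–D–E–F–G gives a seventh.
A##→G# = 9 semitones, 2 narrower than the major seventh (11), so diminished.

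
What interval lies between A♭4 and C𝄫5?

diminished third

Counting letters A–B–C gives a third.
Ab→Cbb = 2 semitones, 2 narrower than the major third (4), so diminished.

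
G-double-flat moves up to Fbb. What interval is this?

minor seventh

The letter names run G→F, a span of 6 letter steps, so the interval is some kind of seventh.
Gbb to Fbb is 10 semitones. A major seventh is 11, so 10 makes it minor.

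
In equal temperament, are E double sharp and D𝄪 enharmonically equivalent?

No

E## is pitch class 6; D## is pitch class 4.
The pitch classes differ (6 vs. 4), so they are not enharmonic equivalents.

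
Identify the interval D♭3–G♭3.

Counting letters D–E–F–G gives a fourth.
Db→Gb = 5 semitones, exactly the perfect fourth.

perfect fourth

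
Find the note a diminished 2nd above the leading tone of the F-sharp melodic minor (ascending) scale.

The leading tone of F# melodic minor (ascending) is E#.
A diminished second (0 semitones) above E# lands on the letter F, giving F.

F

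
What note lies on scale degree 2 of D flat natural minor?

The Db natural minor scale runs Db Eb Fb Gb Ab Bbb Cb.
Degree 2 is Eb.

Eb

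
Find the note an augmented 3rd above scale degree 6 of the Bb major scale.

Scale degree 6 of Bb major is G.
An augmented third (5 semitones) above G lands on the letter B, giving B#.

B#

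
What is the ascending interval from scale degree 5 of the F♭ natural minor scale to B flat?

Scale degree 5 of Fb natural minor is Cb.
Cb up to Bb: letters C→B make it a seventh; 11 semitones makes it major.

major seventh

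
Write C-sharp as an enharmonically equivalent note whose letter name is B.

C# is pitch class 1. The letter B alone is pitch class 11.
To reach pitch class 1 from B requires an offset of +2 semitones, i.e. double sharp: B##.

B##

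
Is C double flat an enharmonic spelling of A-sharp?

Yes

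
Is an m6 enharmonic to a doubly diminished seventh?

Yes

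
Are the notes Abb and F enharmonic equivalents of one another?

No

Abb is pitch class 7; F is pitch class 5.
The pitch classes differ (7 vs. 5), so they are not enharmonic equivalents.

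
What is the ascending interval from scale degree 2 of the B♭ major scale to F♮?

Scale degree 2 of Bb major is C.
C up to F: letters C→F make it a fourth; 5 semitones makes it perfect.

perfect fourth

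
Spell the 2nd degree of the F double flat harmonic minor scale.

Degree 2 takes the letter 1 step above F, which is G.
In harmonic minor, degree 2 sits 2 semitones above the tonic. Fbb + 2 semitones is pitch class 5, spelled on G as Gbb.

Gbb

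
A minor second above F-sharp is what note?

G

A second above F lands on the letter G.
A minor second spans 1 semitone, so F# moves to pitch class 7. On the letter G that is G.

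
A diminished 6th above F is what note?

Dbb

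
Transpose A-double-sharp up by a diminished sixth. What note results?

F#

A sixth above A lands on the letter F.
A diminished sixth spans 7 semitones, so A## moves to pitch class 6. On the letter F that is F#.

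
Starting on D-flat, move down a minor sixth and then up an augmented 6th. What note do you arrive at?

A minor sixth down from Db is F (letter F, 8 semitones down).
An augmented sixth up from F is D# (letter D, 10 semitones up).

D#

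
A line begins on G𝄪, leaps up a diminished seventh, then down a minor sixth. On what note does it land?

A#

A diminished seventh up from G## is F# (letter F, 9 semitones up).
A minor sixth down from F# is A# (letter A, 8 semitones down).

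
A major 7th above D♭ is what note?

D up a major seventh is C#, so the target letter is C.
From Db, a major seventh is 11 semitones up: C.

C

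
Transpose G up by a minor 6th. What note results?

Eb

A sixth above G lands on the letter E.
A minor sixth spans 8 semitones, so G moves to pitch class 3. On the letter E that is Eb.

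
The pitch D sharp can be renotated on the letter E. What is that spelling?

Eb

D# is pitch class 3. The letter E alone is pitch class 4.
To reach pitch class 3 from E requires an offset of -1 semitone, i.e. flat: Eb.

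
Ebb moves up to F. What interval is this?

augmented second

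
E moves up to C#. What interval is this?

major sixth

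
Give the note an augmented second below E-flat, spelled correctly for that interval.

Dbb

A second below E lands on the letter D.
An augmented second spans 3 semitones, so Eb moves to pitch class 0. On the letter D that is Dbb.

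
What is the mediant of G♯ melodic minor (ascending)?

Degree 3 takes the letter 2 steps above G, which is B.
In melodic minor (ascending), degree 3 sits 3 semitones above the tonic. G# + 3 semitones is pitch class 11, spelled on B as B.

B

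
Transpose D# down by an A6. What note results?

D down a major sixth is F, so the target letter is F.
From D#, an augmented sixth is 10 semitones down: F.

F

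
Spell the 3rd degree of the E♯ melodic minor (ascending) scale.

G#

The E# melodic minor (ascending) scale runs E# F## G# A# B# C## D##.
Degree 3 is G#.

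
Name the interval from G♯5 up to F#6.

The letter names run G→F, a span of 6 letter steps, so the interval is some kind of seventh.
G# to F# is 10 semitones. A major seventh is 11, so 10 makes it minor.

minor seventh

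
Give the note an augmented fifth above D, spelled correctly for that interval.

A#

A fifth above D lands on the letter A.
An augmented fifth spans 8 semitones, so D moves to pitch class 10. On the letter A that is A#.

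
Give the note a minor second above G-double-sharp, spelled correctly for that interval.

A#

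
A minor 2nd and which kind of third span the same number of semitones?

A minor second spans 1 semitone.
A third spanning 1 semitone is doubly diminished (the major third is 4).

doubly diminished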